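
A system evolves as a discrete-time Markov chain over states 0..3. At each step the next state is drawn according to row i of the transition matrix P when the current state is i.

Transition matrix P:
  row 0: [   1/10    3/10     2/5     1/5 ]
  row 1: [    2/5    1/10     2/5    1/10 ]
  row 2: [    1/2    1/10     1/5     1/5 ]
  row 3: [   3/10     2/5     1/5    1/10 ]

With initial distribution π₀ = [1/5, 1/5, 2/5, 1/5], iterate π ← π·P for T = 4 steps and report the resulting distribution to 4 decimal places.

t=0: π = [0.2000, 0.2000, 0.4000, 0.2000]
t=1: π = [0.3600, 0.2000, 0.2800, 0.1600]
t=2: π = [0.3040, 0.2200, 0.3120, 0.1640]
t=3: π = [0.3236, 0.2100, 0.3048, 0.1616]
t=4: π = [0.3172, 0.2132, 0.3067, 0.1628]

π = [0.3172, 0.2132, 0.3067, 0.1628]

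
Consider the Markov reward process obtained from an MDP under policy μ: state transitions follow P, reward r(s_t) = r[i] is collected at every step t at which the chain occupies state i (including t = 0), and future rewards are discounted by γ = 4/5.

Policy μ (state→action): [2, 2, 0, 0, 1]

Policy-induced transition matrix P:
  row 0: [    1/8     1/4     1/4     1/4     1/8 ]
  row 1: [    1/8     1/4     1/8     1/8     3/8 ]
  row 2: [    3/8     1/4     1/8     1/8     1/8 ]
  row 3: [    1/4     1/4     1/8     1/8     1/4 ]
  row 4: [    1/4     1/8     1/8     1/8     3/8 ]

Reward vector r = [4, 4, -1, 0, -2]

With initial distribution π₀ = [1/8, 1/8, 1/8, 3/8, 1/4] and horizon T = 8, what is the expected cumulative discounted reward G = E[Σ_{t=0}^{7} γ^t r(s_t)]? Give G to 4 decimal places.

G = 3.7506

t=0: π = [0.1250, 0.1250, 0.1250, 0.3750, 0.2500], E[r] = 0.3750, γ^t·E[r] = 0.375000, running G = 0.375000
t=1: π = [0.2344, 0.2188, 0.1406, 0.1406, 0.2656], E[r] = 1.1406, γ^t·E[r] = 0.912500, running G = 1.287500
t=2: π = [0.2109, 0.2168, 0.1543, 0.1543, 0.2637], E[r] = 1.0293, γ^t·E[r] = 0.658750, running G = 1.946250
t=3: π = [0.2158, 0.2170, 0.1514, 0.1514, 0.2644], E[r] = 1.0513, γ^t·E[r] = 0.538250, running G = 2.484500
t=4: π = [0.2148, 0.2169, 0.1520, 0.1520, 0.2643], E[r] = 1.0465, γ^t·E[r] = 0.428650, running G = 2.913150
t=5: π = [0.2150, 0.2170, 0.1519, 0.1519, 0.2643], E[r] = 1.0475, γ^t·E[r] = 0.343246, running G = 3.256396
t=6: π = [0.2150, 0.2170, 0.1519, 0.1519, 0.2643], E[r] = 1.0473, γ^t·E[r] = 0.274544, running G = 3.530940
t=7: π = [0.2150, 0.2170, 0.1519, 0.1519, 0.2643], E[r] = 1.0473, γ^t·E[r] = 0.219644, running G = 3.750584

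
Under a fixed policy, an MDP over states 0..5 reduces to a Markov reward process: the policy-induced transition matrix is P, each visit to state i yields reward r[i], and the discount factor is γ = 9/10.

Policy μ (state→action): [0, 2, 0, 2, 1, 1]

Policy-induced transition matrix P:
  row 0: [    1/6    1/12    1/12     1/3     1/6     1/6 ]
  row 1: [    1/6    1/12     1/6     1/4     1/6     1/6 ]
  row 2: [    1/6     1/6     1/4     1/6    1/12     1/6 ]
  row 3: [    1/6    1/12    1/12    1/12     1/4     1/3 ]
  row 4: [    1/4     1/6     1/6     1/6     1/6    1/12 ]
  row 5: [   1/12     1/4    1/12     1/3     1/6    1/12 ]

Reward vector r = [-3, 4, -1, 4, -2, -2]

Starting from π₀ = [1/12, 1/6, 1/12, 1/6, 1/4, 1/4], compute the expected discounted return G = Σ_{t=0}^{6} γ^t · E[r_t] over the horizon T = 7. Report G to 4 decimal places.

t=0: π = [0.0833, 0.1667, 0.0833, 0.1667, 0.2500, 0.2500], E[r] = 0.0000, γ^t·E[r] = 0.000000, running G = 0.000000
t=1: π = [0.1667, 0.1528, 0.1319, 0.2222, 0.1736, 0.1528], E[r] = 0.2153, γ^t·E[r] = 0.193750, running G = 0.193750
t=2: π = [0.1684, 0.1343, 0.1325, 0.2141, 0.1742, 0.1765], E[r] = 0.0544, γ^t·E[r] = 0.044063, running G = 0.237813
t=3: π = [0.1665, 0.1383, 0.1311, 0.2175, 0.1735, 0.1731], E[r] = 0.0995, γ^t·E[r] = 0.072527, running G = 0.310340
t=4: π = [0.1667, 0.1376, 0.1312, 0.2167, 0.1739, 0.1740], E[r] = 0.0899, γ^t·E[r] = 0.058989, running G = 0.369329
t=5: π = [0.1667, 0.1378, 0.1311, 0.2169, 0.1738, 0.1738], E[r] = 0.0922, γ^t·E[r] = 0.054457, running G = 0.423786
t=6: π = [0.1667, 0.1377, 0.1312, 0.2168, 0.1738, 0.1738], E[r] = 0.0916, γ^t·E[r] = 0.048696, running G = 0.472482

G = 0.4725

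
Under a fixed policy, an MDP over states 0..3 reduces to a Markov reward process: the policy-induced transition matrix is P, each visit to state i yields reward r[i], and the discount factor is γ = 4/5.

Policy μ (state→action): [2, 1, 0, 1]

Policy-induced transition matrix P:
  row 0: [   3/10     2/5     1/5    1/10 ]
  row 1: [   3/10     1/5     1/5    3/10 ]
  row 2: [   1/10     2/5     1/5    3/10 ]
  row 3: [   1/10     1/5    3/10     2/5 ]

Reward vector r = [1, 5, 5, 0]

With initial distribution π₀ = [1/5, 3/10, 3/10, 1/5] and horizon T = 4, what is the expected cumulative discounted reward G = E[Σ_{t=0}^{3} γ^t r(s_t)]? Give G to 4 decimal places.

G = 8.6240

t=0: π = [0.2000, 0.3000, 0.3000, 0.2000], E[r] = 3.2000, γ^t·E[r] = 3.200000, running G = 3.200000
t=1: π = [0.2000, 0.3000, 0.2200, 0.2800], E[r] = 2.8000, γ^t·E[r] = 2.240000, running G = 5.440000
t=2: π = [0.2000, 0.2840, 0.2280, 0.2880], E[r] = 2.7600, γ^t·E[r] = 1.766400, running G = 7.206400
t=3: π = [0.1968, 0.2856, 0.2288, 0.2888], E[r] = 2.7688, γ^t·E[r] = 1.417626, running G = 8.624026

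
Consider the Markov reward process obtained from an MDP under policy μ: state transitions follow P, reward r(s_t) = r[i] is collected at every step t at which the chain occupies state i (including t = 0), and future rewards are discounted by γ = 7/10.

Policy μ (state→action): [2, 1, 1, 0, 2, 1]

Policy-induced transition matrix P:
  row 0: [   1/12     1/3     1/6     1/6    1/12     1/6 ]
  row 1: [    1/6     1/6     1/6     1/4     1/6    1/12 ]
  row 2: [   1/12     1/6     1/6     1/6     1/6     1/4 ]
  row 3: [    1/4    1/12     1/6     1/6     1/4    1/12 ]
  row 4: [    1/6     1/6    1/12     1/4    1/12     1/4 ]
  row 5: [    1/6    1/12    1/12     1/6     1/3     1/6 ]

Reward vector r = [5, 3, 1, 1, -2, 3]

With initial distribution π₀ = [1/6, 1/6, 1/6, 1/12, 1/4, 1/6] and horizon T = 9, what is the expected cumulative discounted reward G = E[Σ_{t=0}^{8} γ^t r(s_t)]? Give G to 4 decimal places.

G = 5.4369

t=0: π = [0.1667, 0.1667, 0.1667, 0.0833, 0.2500, 0.1667], E[r] = 1.5833, γ^t·E[r] = 1.583333, running G = 1.583333
t=1: π = [0.1458, 0.1736, 0.1319, 0.2014, 0.1667, 0.1806], E[r] = 1.7917, γ^t·E[r] = 1.254167, running G = 2.837500
t=2: π = [0.1603, 0.1591, 0.1377, 0.1950, 0.1875, 0.1603], E[r] = 1.7176, γ^t·E[r] = 0.841620, running G = 3.679120
t=3: π = [0.1581, 0.1638, 0.1377, 0.1956, 0.1807, 0.1643], E[r] = 1.7464, γ^t·E[r] = 0.599026, running G = 4.278146
t=4: π = [0.1583, 0.1630, 0.1379, 0.1954, 0.1821, 0.1633], E[r] = 1.7395, γ^t·E[r] = 0.417652, running G = 4.695798
t=5: π = [0.1583, 0.1632, 0.1379, 0.1954, 0.1818, 0.1635], E[r] = 1.7410, γ^t·E[r] = 0.292603, running G = 4.988401
t=6: π = [0.1583, 0.1631, 0.1379, 0.1954, 0.1819, 0.1634], E[r] = 1.7406, γ^t·E[r] = 0.204783, running G = 5.193184
t=7: π = [0.1583, 0.1631, 0.1379, 0.1954, 0.1818, 0.1634], E[r] = 1.7407, γ^t·E[r] = 0.143354, running G = 5.336538
t=8: π = [0.1583, 0.1631, 0.1379, 0.1954, 0.1818, 0.1634], E[r] = 1.7407, γ^t·E[r] = 0.100347, running G = 5.436886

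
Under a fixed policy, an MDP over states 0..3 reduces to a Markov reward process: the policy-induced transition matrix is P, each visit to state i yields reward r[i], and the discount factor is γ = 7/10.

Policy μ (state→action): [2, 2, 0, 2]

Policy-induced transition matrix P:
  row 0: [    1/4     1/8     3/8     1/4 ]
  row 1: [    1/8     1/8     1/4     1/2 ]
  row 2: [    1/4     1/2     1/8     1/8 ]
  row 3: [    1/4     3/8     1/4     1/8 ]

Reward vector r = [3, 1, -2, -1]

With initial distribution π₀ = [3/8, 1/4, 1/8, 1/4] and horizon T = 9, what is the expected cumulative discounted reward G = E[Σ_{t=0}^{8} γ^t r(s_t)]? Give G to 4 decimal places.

G = 1.2060

t=0: π = [0.3750, 0.2500, 0.1250, 0.2500], E[r] = 0.8750, γ^t·E[r] = 0.875000, running G = 0.875000
t=1: π = [0.2188, 0.2344, 0.2813, 0.2656], E[r] = 0.0625, γ^t·E[r] = 0.043750, running G = 0.918750
t=2: π = [0.2207, 0.2969, 0.2422, 0.2402], E[r] = 0.2344, γ^t·E[r] = 0.114844, running G = 1.033594
t=3: π = [0.2129, 0.2759, 0.2473, 0.2639], E[r] = 0.1560, γ^t·E[r] = 0.053510, running G = 1.087104
t=4: π = [0.2155, 0.2837, 0.2457, 0.2551], E[r] = 0.1838, γ^t·E[r] = 0.044132, running G = 1.131236
t=5: π = [0.2145, 0.2809, 0.2462, 0.2583], E[r] = 0.1737, γ^t·E[r] = 0.029197, running G = 1.160433
t=6: π = [0.2149, 0.2819, 0.2460, 0.2572], E[r] = 0.1773, γ^t·E[r] = 0.020865, running G = 1.181297
t=7: π = [0.2148, 0.2816, 0.2461, 0.2576], E[r] = 0.1760, γ^t·E[r] = 0.014498, running G = 1.195795
t=8: π = [0.2148, 0.2817, 0.2461, 0.2574], E[r] = 0.1765, γ^t·E[r] = 0.010176, running G = 1.205971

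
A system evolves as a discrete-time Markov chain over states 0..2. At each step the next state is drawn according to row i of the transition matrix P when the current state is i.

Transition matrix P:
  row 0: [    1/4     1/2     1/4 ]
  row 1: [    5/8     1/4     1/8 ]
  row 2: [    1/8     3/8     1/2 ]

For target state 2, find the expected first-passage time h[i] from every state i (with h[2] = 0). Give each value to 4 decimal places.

First-step conditioning: h[2] = 0; for i ≠ 2, h[i] = 1 + Σ_k P[i][k]·h[k].
  h[0] = 1 + 1/4·h[0] + 1/2·h[1]
  h[1] = 1 + 5/8·h[0] + 1/4·h[1]
Solving the 2×2 linear system over states ≠ 2 gives exactly h = [5, 11/2, 0] (h[2] = 0 is the target).

h = [5.0000, 5.5000, 0.0000]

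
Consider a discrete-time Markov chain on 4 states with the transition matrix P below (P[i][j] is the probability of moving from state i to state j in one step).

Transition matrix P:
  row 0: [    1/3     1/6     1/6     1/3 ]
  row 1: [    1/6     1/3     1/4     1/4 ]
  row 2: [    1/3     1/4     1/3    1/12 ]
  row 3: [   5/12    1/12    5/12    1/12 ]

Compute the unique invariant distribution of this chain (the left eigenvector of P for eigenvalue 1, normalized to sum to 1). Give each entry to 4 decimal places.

π = [0.3150, 0.2083, 0.2799, 0.1968]

Balance equations π_j = Σ_i π_i·P[i][j]:
  π_0 = 1/3·π_0 + 1/6·π_1 + 1/3·π_2 + 5/12·π_3
  π_1 = 1/6·π_0 + 1/3·π_1 + 1/4·π_2 + 1/12·π_3
  π_2 = 1/6·π_0 + 1/4·π_1 + 1/3·π_2 + 5/12·π_3
  normalize: π_0 + π_1 + π_2 + π_3 = 1
Solving the linear system gives exactly π = [493/1565, 326/1565, 438/1565, 308/1565].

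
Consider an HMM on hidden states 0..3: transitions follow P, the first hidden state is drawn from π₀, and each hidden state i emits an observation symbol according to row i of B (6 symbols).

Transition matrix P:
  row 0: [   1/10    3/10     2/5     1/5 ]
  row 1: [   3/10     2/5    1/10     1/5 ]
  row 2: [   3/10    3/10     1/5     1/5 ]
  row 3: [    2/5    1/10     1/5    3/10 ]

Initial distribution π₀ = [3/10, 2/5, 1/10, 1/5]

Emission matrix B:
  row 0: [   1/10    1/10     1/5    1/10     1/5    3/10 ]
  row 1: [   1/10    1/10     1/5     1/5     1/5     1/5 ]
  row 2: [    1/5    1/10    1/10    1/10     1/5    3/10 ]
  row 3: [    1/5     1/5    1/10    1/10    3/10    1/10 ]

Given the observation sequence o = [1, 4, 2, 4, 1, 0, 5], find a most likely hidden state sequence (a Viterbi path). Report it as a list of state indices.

t=0: δ = [3.000e-02, 4.000e-02, 1.000e-02, 4.000e-02]  (obs o_0=1)
t=1: δ = [3.200e-03, 3.200e-03, 2.400e-03, 3.600e-03]  ψ = [3, 1, 0, 3]  (obs o_1=4)
t=2: δ = [2.880e-04, 2.560e-04, 1.280e-04, 1.080e-04]  ψ = [3, 1, 0, 3]  (obs o_2=2)
t=3: δ = [1.536e-05, 2.048e-05, 2.304e-05, 1.728e-05]  ψ = [1, 1, 0, 0]  (obs o_3=4)
t=4: δ = [6.912e-07, 8.192e-07, 6.144e-07, 1.037e-06]  ψ = [2, 1, 0, 3]  (obs o_4=1)
t=5: δ = [4.147e-08, 3.277e-08, 5.530e-08, 6.221e-08]  ψ = [3, 1, 0, 3]  (obs o_5=0)
t=6: δ = [7.465e-09, 3.318e-09, 4.977e-09, 1.866e-09]  ψ = [3, 2, 0, 3]  (obs o_6=5)
backtrack: best end state = 0; path = [3, 3, 0, 3, 3, 3, 0]

path = [3, 3, 0, 3, 3, 3, 0]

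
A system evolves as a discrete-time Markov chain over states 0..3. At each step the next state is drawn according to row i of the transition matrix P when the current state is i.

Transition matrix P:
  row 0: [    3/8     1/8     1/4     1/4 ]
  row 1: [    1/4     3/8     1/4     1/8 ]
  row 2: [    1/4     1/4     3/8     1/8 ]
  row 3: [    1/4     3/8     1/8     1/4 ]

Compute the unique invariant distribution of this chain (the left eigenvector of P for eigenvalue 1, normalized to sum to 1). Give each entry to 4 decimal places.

π = [0.2857, 0.2711, 0.2595, 0.1837]

Balance equations π_j = Σ_i π_i·P[i][j]:
  π_0 = 3/8·π_0 + 1/4·π_1 + 1/4·π_2 + 1/4·π_3
  π_1 = 1/8·π_0 + 3/8·π_1 + 1/4·π_2 + 3/8·π_3
  π_2 = 1/4·π_0 + 1/4·π_1 + 3/8·π_2 + 1/8·π_3
  normalize: π_0 + π_1 + π_2 + π_3 = 1
Solving the linear system gives exactly π = [2/7, 93/343, 89/343, 9/49].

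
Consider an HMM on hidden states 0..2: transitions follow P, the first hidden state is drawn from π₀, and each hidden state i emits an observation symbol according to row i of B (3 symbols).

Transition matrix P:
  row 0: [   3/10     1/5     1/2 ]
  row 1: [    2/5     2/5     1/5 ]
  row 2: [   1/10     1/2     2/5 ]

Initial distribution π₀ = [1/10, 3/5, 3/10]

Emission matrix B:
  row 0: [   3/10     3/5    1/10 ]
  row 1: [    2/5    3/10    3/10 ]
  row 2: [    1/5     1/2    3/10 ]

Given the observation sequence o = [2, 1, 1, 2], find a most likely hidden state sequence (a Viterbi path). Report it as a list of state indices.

path = [1, 0, 2, 1]

t=0: δ = [1.000e-02, 1.800e-01, 9.000e-02]  (obs o_0=2)
t=1: δ = [4.320e-02, 2.160e-02, 1.800e-02]  ψ = [1, 1, 1]  (obs o_1=1)
t=2: δ = [7.776e-03, 2.700e-03, 1.080e-02]  ψ = [0, 2, 0]  (obs o_2=1)
t=3: δ = [2.333e-04, 1.620e-03, 1.296e-03]  ψ = [0, 2, 2]  (obs o_3=2)
backtrack: best end state = 1; path = [1, 0, 2, 1]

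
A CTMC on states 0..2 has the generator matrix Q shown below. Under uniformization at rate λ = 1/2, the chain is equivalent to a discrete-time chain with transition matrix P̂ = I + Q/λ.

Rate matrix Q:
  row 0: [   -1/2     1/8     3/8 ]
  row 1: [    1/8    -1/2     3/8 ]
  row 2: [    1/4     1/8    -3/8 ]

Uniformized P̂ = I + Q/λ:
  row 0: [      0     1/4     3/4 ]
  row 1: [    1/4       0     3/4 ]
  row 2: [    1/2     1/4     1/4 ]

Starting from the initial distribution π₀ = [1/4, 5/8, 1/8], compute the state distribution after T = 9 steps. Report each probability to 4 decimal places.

t=0: π = [0.2500, 0.6250, 0.1250]
t=1: π = [0.2188, 0.0938, 0.6875]
t=2: π = [0.3672, 0.2266, 0.4063]
t=3: π = [0.2598, 0.1934, 0.5469]
t=4: π = [0.3218, 0.2017, 0.4766]
t=5: π = [0.2887, 0.1996, 0.5117]
t=6: π = [0.3058, 0.2001, 0.4941]
t=7: π = [0.2971, 0.2000, 0.5029]
t=8: π = [0.3015, 0.2000, 0.4985]
t=9: π = [0.2993, 0.2000, 0.5007]

π = [0.2993, 0.2000, 0.5007]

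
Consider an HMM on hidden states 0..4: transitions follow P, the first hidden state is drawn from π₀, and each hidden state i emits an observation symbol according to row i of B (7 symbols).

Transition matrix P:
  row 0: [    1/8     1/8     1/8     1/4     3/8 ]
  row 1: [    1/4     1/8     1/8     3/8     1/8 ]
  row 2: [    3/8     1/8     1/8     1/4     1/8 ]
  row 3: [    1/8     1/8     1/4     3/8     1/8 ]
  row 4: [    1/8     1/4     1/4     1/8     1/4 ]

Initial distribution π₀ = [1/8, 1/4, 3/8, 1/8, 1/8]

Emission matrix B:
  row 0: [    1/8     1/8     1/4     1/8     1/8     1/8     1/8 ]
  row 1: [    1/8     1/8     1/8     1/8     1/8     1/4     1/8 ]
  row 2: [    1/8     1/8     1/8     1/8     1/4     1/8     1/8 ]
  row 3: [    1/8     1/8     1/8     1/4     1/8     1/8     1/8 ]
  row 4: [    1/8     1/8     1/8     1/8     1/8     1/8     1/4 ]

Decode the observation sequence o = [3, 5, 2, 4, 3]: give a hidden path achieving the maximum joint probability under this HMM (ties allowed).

path = [2, 0, 4, 2, 3]

t=0: δ = [1.562e-02, 3.125e-02, 4.688e-02, 3.125e-02, 1.562e-02]  (obs o_0=3)
t=1: δ = [2.197e-03, 1.465e-03, 9.766e-04, 1.465e-03, 7.324e-04]  ψ = [2, 2, 3, 1, 0]  (obs o_1=5)
t=2: δ = [9.155e-05, 3.433e-05, 4.578e-05, 6.866e-05, 1.030e-04]  ψ = [1, 0, 3, 0, 0]  (obs o_2=2)
t=3: δ = [2.146e-06, 3.219e-06, 6.437e-06, 3.219e-06, 4.292e-06]  ψ = [2, 4, 4, 3, 0]  (obs o_3=4)
t=4: δ = [3.017e-07, 1.341e-07, 1.341e-07, 4.023e-07, 1.341e-07]  ψ = [2, 4, 4, 2, 4]  (obs o_4=3)
backtrack: best end state = 3; path = [2, 0, 4, 2, 3]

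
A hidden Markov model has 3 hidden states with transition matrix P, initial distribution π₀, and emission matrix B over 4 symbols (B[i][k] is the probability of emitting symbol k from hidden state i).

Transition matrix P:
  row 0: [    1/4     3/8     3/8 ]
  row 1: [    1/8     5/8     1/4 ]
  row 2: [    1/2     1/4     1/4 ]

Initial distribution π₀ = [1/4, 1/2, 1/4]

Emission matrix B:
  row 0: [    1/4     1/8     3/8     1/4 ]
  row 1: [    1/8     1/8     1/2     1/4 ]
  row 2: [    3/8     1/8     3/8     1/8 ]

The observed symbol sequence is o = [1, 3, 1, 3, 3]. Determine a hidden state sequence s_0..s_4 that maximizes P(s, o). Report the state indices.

path = [1, 1, 1, 1, 1]

t=0: δ = [3.125e-02, 6.250e-02, 3.125e-02]  (obs o_0=1)
t=1: δ = [3.906e-03, 9.766e-03, 1.953e-03]  ψ = [2, 1, 1]  (obs o_1=3)
t=2: δ = [1.526e-04, 7.629e-04, 3.052e-04]  ψ = [1, 1, 1]  (obs o_2=1)
t=3: δ = [3.815e-05, 1.192e-04, 2.384e-05]  ψ = [2, 1, 1]  (obs o_3=3)
t=4: δ = [3.725e-06, 1.863e-05, 3.725e-06]  ψ = [1, 1, 1]  (obs o_4=3)
backtrack: best end state = 1; path = [1, 1, 1, 1, 1]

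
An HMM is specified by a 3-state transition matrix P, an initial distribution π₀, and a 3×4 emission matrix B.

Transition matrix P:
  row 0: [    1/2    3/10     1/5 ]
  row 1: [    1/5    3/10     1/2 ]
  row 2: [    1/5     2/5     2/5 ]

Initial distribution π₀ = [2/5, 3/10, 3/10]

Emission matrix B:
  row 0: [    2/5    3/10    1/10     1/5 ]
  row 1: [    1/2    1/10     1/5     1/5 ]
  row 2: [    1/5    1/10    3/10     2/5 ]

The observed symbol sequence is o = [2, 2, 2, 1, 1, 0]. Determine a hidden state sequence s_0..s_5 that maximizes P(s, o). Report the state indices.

t=0: δ = [4.000e-02, 6.000e-02, 9.000e-02]  (obs o_0=2)
t=1: δ = [2.000e-03, 7.200e-03, 1.080e-02]  ψ = [0, 2, 2]  (obs o_1=2)
t=2: δ = [2.160e-04, 8.640e-04, 1.296e-03]  ψ = [2, 2, 2]  (obs o_2=2)
t=3: δ = [7.776e-05, 5.184e-05, 5.184e-05]  ψ = [2, 2, 2]  (obs o_3=1)
t=4: δ = [1.166e-05, 2.333e-06, 2.592e-06]  ψ = [0, 0, 1]  (obs o_4=1)
t=5: δ = [2.333e-06, 1.750e-06, 4.666e-07]  ψ = [0, 0, 0]  (obs o_5=0)
backtrack: best end state = 0; path = [2, 2, 2, 0, 0, 0]

path = [2, 2, 2, 0, 0, 0]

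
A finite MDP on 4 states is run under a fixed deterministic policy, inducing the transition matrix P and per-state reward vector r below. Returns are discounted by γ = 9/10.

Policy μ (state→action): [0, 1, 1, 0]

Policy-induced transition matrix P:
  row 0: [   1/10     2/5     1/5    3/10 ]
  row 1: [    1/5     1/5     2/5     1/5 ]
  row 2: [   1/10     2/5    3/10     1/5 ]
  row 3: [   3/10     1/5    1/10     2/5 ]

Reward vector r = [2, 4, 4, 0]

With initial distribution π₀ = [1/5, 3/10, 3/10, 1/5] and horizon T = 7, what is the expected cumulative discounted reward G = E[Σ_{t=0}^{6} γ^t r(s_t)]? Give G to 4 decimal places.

t=0: π = [0.2000, 0.3000, 0.3000, 0.2000], E[r] = 2.8000, γ^t·E[r] = 2.800000, running G = 2.800000
t=1: π = [0.1700, 0.3000, 0.2700, 0.2600], E[r] = 2.6200, γ^t·E[r] = 2.358000, running G = 5.158000
t=2: π = [0.1820, 0.2880, 0.2610, 0.2690], E[r] = 2.5600, γ^t·E[r] = 2.073600, running G = 7.231600
t=3: π = [0.1826, 0.2886, 0.2568, 0.2720], E[r] = 2.5468, γ^t·E[r] = 1.856617, running G = 9.088217
t=4: π = [0.1833, 0.2879, 0.2562, 0.2727], E[r] = 2.5428, γ^t·E[r] = 1.668357, running G = 10.756575
t=5: π = [0.1833, 0.2879, 0.2559, 0.2729], E[r] = 2.5419, γ^t·E[r] = 1.500983, running G = 12.257558
t=6: π = [0.1834, 0.2879, 0.2559, 0.2729], E[r] = 2.5417, γ^t·E[r] = 1.350744, running G = 13.608302

G = 13.6083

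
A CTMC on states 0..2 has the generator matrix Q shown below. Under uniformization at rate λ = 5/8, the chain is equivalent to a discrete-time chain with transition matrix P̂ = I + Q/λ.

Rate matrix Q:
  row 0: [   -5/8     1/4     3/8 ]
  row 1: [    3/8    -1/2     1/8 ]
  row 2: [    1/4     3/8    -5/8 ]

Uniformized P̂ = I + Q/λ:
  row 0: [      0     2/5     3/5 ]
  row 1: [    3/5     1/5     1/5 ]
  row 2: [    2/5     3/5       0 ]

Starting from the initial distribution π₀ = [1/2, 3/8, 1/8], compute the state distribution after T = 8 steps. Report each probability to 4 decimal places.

t=0: π = [0.5000, 0.3750, 0.1250]
t=1: π = [0.2750, 0.3500, 0.3750]
t=2: π = [0.3600, 0.4050, 0.2350]
t=3: π = [0.3370, 0.3660, 0.2970]
t=4: π = [0.3384, 0.3862, 0.2754]
t=5: π = [0.3419, 0.3778, 0.2803]
t=6: π = [0.3388, 0.3805, 0.2807]
t=7: π = [0.3406, 0.3800, 0.2794]
t=8: π = [0.3398, 0.3799, 0.2804]

π = [0.3398, 0.3799, 0.2804]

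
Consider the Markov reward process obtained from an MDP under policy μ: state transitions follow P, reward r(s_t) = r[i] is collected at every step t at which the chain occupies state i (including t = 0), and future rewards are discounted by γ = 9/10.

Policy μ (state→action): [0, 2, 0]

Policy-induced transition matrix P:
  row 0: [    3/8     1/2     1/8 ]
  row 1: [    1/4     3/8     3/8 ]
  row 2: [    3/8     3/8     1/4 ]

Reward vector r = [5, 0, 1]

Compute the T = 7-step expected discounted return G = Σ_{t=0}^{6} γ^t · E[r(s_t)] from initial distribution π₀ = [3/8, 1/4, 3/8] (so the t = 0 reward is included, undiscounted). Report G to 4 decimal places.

G = 10.2281

t=0: π = [0.3750, 0.2500, 0.3750], E[r] = 2.2500, γ^t·E[r] = 2.250000, running G = 2.250000
t=1: π = [0.3438, 0.4219, 0.2344], E[r] = 1.9531, γ^t·E[r] = 1.757813, running G = 4.007813
t=2: π = [0.3223, 0.4180, 0.2598], E[r] = 1.8711, γ^t·E[r] = 1.515586, running G = 5.523398
t=3: π = [0.3228, 0.4153, 0.2620], E[r] = 1.8757, γ^t·E[r] = 1.367409, running G = 6.890807
t=4: π = [0.3231, 0.4153, 0.2616], E[r] = 1.8770, γ^t·E[r] = 1.231509, running G = 8.122316
t=5: π = [0.3231, 0.4154, 0.2615], E[r] = 1.8769, γ^t·E[r] = 1.108315, running G = 9.230632
t=6: π = [0.3231, 0.4154, 0.2615], E[r] = 1.8769, γ^t·E[r] = 0.997473, running G = 10.228105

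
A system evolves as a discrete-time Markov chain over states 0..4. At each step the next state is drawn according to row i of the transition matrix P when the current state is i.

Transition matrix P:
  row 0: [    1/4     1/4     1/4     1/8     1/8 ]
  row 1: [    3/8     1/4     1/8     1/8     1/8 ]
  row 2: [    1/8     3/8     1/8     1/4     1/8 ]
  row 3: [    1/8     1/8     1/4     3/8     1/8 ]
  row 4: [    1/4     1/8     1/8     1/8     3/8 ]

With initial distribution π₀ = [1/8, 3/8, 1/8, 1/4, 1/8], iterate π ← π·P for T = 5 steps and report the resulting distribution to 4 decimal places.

π = [0.2315, 0.2269, 0.1785, 0.1965, 0.1666]

t=0: π = [0.1250, 0.3750, 0.1250, 0.2500, 0.1250]
t=1: π = [0.2500, 0.2188, 0.1719, 0.2031, 0.1563]
t=2: π = [0.2305, 0.2266, 0.1816, 0.1973, 0.1641]
t=3: π = [0.2310, 0.2275, 0.1785, 0.1970, 0.1660]
t=4: π = [0.2315, 0.2269, 0.1785, 0.1966, 0.1665]
t=5: π = [0.2315, 0.2269, 0.1785, 0.1965, 0.1666]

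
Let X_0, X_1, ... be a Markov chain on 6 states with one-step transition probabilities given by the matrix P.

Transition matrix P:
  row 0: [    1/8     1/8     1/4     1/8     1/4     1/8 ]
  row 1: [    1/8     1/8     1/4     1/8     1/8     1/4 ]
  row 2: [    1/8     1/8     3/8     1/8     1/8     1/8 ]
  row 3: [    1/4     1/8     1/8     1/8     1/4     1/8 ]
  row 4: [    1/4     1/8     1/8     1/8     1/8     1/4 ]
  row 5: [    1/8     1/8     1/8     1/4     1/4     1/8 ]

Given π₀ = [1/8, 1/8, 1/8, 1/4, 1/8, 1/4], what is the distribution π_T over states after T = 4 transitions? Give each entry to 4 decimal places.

π = [0.1664, 0.1250, 0.2149, 0.1455, 0.1845, 0.1638]

t=0: π = [0.1250, 0.1250, 0.1250, 0.2500, 0.1250, 0.2500]
t=1: π = [0.1719, 0.1250, 0.1875, 0.1563, 0.2031, 0.1563]
t=2: π = [0.1699, 0.1250, 0.2090, 0.1445, 0.1855, 0.1660]
t=3: π = [0.1663, 0.1250, 0.2141, 0.1458, 0.1851, 0.1638]
t=4: π = [0.1664, 0.1250, 0.2149, 0.1455, 0.1845, 0.1638]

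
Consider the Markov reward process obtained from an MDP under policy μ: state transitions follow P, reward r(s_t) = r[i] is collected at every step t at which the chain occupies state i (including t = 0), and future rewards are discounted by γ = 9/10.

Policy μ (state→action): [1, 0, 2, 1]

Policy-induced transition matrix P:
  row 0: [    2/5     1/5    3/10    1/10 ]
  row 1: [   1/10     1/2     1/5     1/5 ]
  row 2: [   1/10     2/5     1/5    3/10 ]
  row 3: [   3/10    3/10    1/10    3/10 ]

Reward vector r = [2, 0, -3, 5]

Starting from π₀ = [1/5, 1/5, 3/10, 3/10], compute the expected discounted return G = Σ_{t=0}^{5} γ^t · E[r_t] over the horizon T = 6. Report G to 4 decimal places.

G = 4.5459

t=0: π = [0.2000, 0.2000, 0.3000, 0.3000], E[r] = 1.0000, γ^t·E[r] = 1.000000, running G = 1.000000
t=1: π = [0.2200, 0.3500, 0.1900, 0.2400], E[r] = 1.0700, γ^t·E[r] = 0.963000, running G = 1.963000
t=2: π = [0.2140, 0.3670, 0.1980, 0.2210], E[r] = 0.9390, γ^t·E[r] = 0.760590, running G = 2.723590
t=3: π = [0.2084, 0.3718, 0.1993, 0.2205], E[r] = 0.9214, γ^t·E[r] = 0.671701, running G = 3.395291
t=4: π = [0.2066, 0.3735, 0.1988, 0.2211], E[r] = 0.9226, γ^t·E[r] = 0.605298, running G = 4.000589
t=5: π = [0.2062, 0.3739, 0.1985, 0.2213], E[r] = 0.9234, γ^t·E[r] = 0.545281, running G = 4.545870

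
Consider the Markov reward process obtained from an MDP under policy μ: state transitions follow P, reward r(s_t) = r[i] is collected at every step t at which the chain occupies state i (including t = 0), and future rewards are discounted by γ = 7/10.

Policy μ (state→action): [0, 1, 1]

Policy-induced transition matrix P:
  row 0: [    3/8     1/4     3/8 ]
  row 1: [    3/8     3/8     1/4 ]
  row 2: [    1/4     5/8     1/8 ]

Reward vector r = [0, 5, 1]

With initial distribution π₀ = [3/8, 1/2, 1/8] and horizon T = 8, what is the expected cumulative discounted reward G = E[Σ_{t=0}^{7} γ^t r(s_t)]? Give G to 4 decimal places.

t=0: π = [0.3750, 0.5000, 0.1250], E[r] = 2.6250, γ^t·E[r] = 2.625000, running G = 2.625000
t=1: π = [0.3594, 0.3594, 0.2813], E[r] = 2.0781, γ^t·E[r] = 1.454688, running G = 4.079688
t=2: π = [0.3398, 0.4004, 0.2598], E[r] = 2.2617, γ^t·E[r] = 1.108242, running G = 5.187930
t=3: π = [0.3425, 0.3975, 0.2600], E[r] = 2.2473, γ^t·E[r] = 0.770829, running G = 5.958759
t=4: π = [0.3425, 0.3972, 0.2603], E[r] = 2.2462, γ^t·E[r] = 0.539324, running G = 6.498082
t=5: π = [0.3425, 0.3973, 0.2603], E[r] = 2.2466, γ^t·E[r] = 0.377587, running G = 6.875669
t=6: π = [0.3425, 0.3973, 0.2603], E[r] = 2.2466, γ^t·E[r] = 0.264308, running G = 7.139977
t=7: π = [0.3425, 0.3973, 0.2603], E[r] = 2.2466, γ^t·E[r] = 0.185015, running G = 7.324992

G = 7.3250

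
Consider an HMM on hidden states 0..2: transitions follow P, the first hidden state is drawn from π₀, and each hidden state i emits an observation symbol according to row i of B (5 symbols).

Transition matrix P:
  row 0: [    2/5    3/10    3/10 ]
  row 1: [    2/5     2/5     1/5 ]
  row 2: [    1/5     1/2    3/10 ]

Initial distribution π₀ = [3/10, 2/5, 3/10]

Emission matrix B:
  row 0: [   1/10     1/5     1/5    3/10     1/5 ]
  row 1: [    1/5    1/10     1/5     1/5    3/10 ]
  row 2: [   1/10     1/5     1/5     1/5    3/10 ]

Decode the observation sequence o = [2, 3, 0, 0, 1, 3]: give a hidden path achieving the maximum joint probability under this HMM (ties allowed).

t=0: δ = [6.000e-02, 8.000e-02, 6.000e-02]  (obs o_0=2)
t=1: δ = [9.600e-03, 6.400e-03, 3.600e-03]  ψ = [1, 1, 0]  (obs o_1=3)
t=2: δ = [3.840e-04, 5.760e-04, 2.880e-04]  ψ = [0, 0, 0]  (obs o_2=0)
t=3: δ = [2.304e-05, 4.608e-05, 1.152e-05]  ψ = [1, 1, 0]  (obs o_3=0)
t=4: δ = [3.686e-06, 1.843e-06, 1.843e-06]  ψ = [1, 1, 1]  (obs o_4=1)
t=5: δ = [4.424e-07, 2.212e-07, 2.212e-07]  ψ = [0, 0, 0]  (obs o_5=3)
backtrack: best end state = 0; path = [1, 0, 1, 1, 0, 0]

path = [1, 0, 1, 1, 0, 0]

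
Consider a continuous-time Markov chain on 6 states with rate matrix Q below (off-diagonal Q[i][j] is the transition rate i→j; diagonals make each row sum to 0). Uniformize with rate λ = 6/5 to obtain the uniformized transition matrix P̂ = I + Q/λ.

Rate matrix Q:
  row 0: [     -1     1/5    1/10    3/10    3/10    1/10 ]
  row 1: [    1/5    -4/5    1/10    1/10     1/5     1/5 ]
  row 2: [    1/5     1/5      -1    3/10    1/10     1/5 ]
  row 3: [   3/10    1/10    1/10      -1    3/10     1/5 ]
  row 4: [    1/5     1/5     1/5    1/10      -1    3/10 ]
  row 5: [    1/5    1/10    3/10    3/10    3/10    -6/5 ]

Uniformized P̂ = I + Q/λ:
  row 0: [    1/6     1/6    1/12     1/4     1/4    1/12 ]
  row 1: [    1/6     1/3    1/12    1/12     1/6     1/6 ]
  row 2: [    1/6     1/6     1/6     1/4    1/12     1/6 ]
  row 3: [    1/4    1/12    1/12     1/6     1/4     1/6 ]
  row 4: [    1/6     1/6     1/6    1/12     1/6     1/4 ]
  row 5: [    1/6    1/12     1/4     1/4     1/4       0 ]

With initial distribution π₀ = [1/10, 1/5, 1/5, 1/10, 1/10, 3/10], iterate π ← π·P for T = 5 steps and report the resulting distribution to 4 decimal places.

t=0: π = [0.1000, 0.2000, 0.2000, 0.1000, 0.1000, 0.3000]
t=1: π = [0.1750, 0.1667, 0.1583, 0.1917, 0.1917, 0.1167]
t=2: π = [0.1826, 0.1688, 0.1319, 0.1743, 0.1938, 0.1486]
t=3: π = [0.1812, 0.1679, 0.1352, 0.1751, 0.1978, 0.1428]
t=4: π = [0.1813, 0.1682, 0.1349, 0.1745, 0.1970, 0.1442]
t=5: π = [0.1812, 0.1681, 0.1350, 0.1746, 0.1971, 0.1439]

π = [0.1812, 0.1681, 0.1350, 0.1746, 0.1971, 0.1439]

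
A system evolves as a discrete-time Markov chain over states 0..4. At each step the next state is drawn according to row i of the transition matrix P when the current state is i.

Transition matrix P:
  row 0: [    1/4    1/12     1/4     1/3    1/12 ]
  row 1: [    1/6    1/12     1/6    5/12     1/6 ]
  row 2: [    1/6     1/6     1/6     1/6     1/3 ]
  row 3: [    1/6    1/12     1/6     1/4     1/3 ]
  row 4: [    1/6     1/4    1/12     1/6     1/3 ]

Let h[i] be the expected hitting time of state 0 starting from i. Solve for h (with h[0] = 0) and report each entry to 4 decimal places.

First-step conditioning: h[0] = 0; for i ≠ 0, h[i] = 1 + Σ_k P[i][k]·h[k].
  h[1] = 1 + 1/12·h[1] + 1/6·h[2] + 5/12·h[3] + 1/6·h[4]
  h[2] = 1 + 1/6·h[1] + 1/6·h[2] + 1/6·h[3] + 1/3·h[4]
  h[3] = 1 + 1/12·h[1] + 1/6·h[2] + 1/4·h[3] + 1/3·h[4]
  h[4] = 1 + 1/4·h[1] + 1/12·h[2] + 1/6·h[3] + 1/3·h[4]
Solving the 4×4 linear system over states ≠ 0 gives exactly h = [0, 6, 6, 6, 6] (h[0] = 0 is the target).

h = [0.0000, 6.0000, 6.0000, 6.0000, 6.0000]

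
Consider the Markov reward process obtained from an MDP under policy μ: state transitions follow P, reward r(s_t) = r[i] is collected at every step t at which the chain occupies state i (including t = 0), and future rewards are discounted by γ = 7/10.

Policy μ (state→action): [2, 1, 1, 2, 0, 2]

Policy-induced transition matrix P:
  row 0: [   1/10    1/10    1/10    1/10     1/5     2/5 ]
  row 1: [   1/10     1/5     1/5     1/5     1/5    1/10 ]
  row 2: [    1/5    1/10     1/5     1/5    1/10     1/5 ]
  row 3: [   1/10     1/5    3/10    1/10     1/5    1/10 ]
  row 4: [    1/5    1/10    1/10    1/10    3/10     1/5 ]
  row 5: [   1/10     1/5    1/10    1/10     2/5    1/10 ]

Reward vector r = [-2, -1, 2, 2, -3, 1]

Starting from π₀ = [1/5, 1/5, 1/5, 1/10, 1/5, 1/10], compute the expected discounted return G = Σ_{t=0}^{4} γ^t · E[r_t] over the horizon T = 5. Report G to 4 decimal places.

t=0: π = [0.2000, 0.2000, 0.2000, 0.1000, 0.2000, 0.1000], E[r] = -0.5000, γ^t·E[r] = -0.500000, running G = -0.500000
t=1: π = [0.1400, 0.1400, 0.1600, 0.1400, 0.2200, 0.2000], E[r] = -0.2800, γ^t·E[r] = -0.196000, running G = -0.696000
t=2: π = [0.1380, 0.1480, 0.1580, 0.1300, 0.2460, 0.1800], E[r] = -0.4060, γ^t·E[r] = -0.198940, running G = -0.894940
t=3: π = [0.1404, 0.1458, 0.1566, 0.1306, 0.2448, 0.1818], E[r] = -0.4048, γ^t·E[r] = -0.138846, running G = -1.033786
t=4: π = [0.1401, 0.1458, 0.1564, 0.1302, 0.2452, 0.1823], E[r] = -0.4062, γ^t·E[r] = -0.097524, running G = -1.131310

G = -1.1313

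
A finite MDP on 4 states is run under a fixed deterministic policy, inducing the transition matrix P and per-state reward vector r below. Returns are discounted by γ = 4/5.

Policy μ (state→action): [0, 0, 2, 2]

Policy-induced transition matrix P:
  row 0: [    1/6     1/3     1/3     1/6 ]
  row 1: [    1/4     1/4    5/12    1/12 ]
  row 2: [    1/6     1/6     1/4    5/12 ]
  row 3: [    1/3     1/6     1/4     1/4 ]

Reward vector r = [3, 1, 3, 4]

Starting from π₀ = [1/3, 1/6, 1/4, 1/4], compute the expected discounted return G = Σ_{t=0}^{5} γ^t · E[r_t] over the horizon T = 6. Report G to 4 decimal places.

G = 10.4146

t=0: π = [0.3333, 0.1667, 0.2500, 0.2500], E[r] = 2.9167, γ^t·E[r] = 2.916667, running G = 2.916667
t=1: π = [0.2222, 0.2361, 0.3056, 0.2361], E[r] = 2.7639, γ^t·E[r] = 2.211111, running G = 5.127778
t=2: π = [0.2257, 0.2234, 0.3079, 0.2431], E[r] = 2.7963, γ^t·E[r] = 1.789630, running G = 6.917407
t=3: π = [0.2258, 0.2229, 0.3060, 0.2453], E[r] = 2.7995, γ^t·E[r] = 1.433333, running G = 8.350741
t=4: π = [0.2261, 0.2229, 0.3060, 0.2450], E[r] = 2.7993, γ^t·E[r] = 1.146591, running G = 9.497332
t=5: π = [0.2261, 0.2229, 0.3060, 0.2450], E[r] = 2.7992, γ^t·E[r] = 0.917226, running G = 10.414558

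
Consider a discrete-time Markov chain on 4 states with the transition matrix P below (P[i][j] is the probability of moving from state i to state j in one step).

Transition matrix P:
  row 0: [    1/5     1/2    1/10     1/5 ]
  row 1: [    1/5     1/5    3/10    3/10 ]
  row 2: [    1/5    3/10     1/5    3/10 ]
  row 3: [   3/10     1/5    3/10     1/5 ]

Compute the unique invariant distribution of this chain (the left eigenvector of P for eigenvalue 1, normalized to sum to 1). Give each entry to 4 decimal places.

Balance equations π_j = Σ_i π_i·P[i][j]:
  π_0 = 1/5·π_0 + 1/5·π_1 + 1/5·π_2 + 3/10·π_3
  π_1 = 1/2·π_0 + 1/5·π_1 + 3/10·π_2 + 1/5·π_3
  π_2 = 1/10·π_0 + 3/10·π_1 + 1/5·π_2 + 3/10·π_3
  normalize: π_0 + π_1 + π_2 + π_3 = 1
Solving the linear system gives exactly π = [25/111, 355/1221, 283/1221, 28/111].

π = [0.2252, 0.2907, 0.2318, 0.2523]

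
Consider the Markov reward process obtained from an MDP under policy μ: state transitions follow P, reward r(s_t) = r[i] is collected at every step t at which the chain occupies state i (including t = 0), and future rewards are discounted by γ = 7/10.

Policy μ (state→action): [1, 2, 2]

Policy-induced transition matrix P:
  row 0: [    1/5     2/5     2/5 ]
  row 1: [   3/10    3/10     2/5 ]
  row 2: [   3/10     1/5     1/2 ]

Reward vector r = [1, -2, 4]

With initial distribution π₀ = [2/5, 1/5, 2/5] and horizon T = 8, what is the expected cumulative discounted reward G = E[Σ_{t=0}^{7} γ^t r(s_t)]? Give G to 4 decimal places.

G = 4.7343

t=0: π = [0.4000, 0.2000, 0.4000], E[r] = 1.6000, γ^t·E[r] = 1.600000, running G = 1.600000
t=1: π = [0.2600, 0.3000, 0.4400], E[r] = 1.4200, γ^t·E[r] = 0.994000, running G = 2.594000
t=2: π = [0.2740, 0.2820, 0.4440], E[r] = 1.4860, γ^t·E[r] = 0.728140, running G = 3.322140
t=3: π = [0.2726, 0.2830, 0.4444], E[r] = 1.4842, γ^t·E[r] = 0.509081, running G = 3.831221
t=4: π = [0.2727, 0.2828, 0.4444], E[r] = 1.4849, γ^t·E[r] = 0.356515, running G = 4.187735
t=5: π = [0.2727, 0.2828, 0.4444], E[r] = 1.4848, γ^t·E[r] = 0.249557, running G = 4.437293
t=6: π = [0.2727, 0.2828, 0.4444], E[r] = 1.4848, γ^t·E[r] = 0.174691, running G = 4.611984
t=7: π = [0.2727, 0.2828, 0.4444], E[r] = 1.4848, γ^t·E[r] = 0.122284, running G = 4.734267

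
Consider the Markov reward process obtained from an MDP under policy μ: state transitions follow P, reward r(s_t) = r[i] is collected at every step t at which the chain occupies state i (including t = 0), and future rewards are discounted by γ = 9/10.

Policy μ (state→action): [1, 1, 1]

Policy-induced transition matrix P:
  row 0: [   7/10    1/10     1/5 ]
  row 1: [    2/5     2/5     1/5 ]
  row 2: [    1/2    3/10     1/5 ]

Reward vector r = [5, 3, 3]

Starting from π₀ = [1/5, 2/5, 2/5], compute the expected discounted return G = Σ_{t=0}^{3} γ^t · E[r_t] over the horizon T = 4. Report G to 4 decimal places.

G = 13.4021

t=0: π = [0.2000, 0.4000, 0.4000], E[r] = 3.4000, γ^t·E[r] = 3.400000, running G = 3.400000
t=1: π = [0.5000, 0.3000, 0.2000], E[r] = 4.0000, γ^t·E[r] = 3.600000, running G = 7.000000
t=2: π = [0.5700, 0.2300, 0.2000], E[r] = 4.1400, γ^t·E[r] = 3.353400, running G = 10.353400
t=3: π = [0.5910, 0.2090, 0.2000], E[r] = 4.1820, γ^t·E[r] = 3.048678, running G = 13.402078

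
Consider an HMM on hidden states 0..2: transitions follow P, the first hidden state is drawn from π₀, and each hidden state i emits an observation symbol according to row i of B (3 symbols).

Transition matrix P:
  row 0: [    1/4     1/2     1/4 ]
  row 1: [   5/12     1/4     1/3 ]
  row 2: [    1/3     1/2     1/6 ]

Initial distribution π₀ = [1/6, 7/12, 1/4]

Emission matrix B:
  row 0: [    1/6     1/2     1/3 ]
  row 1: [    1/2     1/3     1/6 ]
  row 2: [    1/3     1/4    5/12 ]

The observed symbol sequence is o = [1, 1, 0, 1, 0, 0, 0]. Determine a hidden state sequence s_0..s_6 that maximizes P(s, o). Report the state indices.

path = [1, 0, 1, 0, 1, 2, 1]

t=0: δ = [8.333e-02, 1.944e-01, 6.250e-02]  (obs o_0=1)
t=1: δ = [4.051e-02, 1.620e-02, 1.620e-02]  ψ = [1, 1, 1]  (obs o_1=1)
t=2: δ = [1.688e-03, 1.013e-02, 3.376e-03]  ψ = [0, 0, 0]  (obs o_2=0)
t=3: δ = [2.110e-03, 8.439e-04, 8.439e-04]  ψ = [1, 1, 1]  (obs o_3=1)
t=4: δ = [8.791e-05, 5.275e-04, 1.758e-04]  ψ = [0, 0, 0]  (obs o_4=0)
t=5: δ = [3.663e-05, 6.593e-05, 5.861e-05]  ψ = [1, 1, 1]  (obs o_5=0)
t=6: δ = [4.579e-06, 1.465e-05, 7.326e-06]  ψ = [1, 2, 1]  (obs o_6=0)
backtrack: best end state = 1; path = [1, 0, 1, 0, 1, 2, 1]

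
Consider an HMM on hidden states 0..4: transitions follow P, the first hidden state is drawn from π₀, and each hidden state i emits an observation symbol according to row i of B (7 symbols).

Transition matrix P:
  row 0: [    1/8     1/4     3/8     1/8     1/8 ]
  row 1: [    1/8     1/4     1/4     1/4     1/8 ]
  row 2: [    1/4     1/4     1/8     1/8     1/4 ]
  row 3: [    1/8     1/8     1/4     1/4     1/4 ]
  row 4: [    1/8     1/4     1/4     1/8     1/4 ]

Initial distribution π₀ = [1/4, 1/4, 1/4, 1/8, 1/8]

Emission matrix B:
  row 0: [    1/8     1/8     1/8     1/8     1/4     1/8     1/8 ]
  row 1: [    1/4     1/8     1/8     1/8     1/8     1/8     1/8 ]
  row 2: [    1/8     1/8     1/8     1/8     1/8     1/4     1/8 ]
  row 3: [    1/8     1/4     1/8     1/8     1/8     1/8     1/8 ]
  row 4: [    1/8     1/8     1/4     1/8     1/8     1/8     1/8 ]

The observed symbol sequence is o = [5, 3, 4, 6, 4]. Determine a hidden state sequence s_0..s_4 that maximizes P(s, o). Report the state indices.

path = [0, 2, 0, 2, 0]

t=0: δ = [3.125e-02, 3.125e-02, 6.250e-02, 1.562e-02, 1.562e-02]  (obs o_0=5)
t=1: δ = [1.953e-03, 1.953e-03, 1.465e-03, 9.766e-04, 1.953e-03]  ψ = [2, 2, 0, 1, 2]  (obs o_1=3)
t=2: δ = [9.155e-05, 6.104e-05, 9.155e-05, 6.104e-05, 6.104e-05]  ψ = [2, 0, 0, 1, 4]  (obs o_2=4)
t=3: δ = [2.861e-06, 2.861e-06, 4.292e-06, 1.907e-06, 2.861e-06]  ψ = [2, 0, 0, 1, 2]  (obs o_3=6)
t=4: δ = [2.682e-07, 1.341e-07, 1.341e-07, 8.941e-08, 1.341e-07]  ψ = [2, 2, 0, 1, 2]  (obs o_4=4)
backtrack: best end state = 0; path = [0, 2, 0, 2, 0]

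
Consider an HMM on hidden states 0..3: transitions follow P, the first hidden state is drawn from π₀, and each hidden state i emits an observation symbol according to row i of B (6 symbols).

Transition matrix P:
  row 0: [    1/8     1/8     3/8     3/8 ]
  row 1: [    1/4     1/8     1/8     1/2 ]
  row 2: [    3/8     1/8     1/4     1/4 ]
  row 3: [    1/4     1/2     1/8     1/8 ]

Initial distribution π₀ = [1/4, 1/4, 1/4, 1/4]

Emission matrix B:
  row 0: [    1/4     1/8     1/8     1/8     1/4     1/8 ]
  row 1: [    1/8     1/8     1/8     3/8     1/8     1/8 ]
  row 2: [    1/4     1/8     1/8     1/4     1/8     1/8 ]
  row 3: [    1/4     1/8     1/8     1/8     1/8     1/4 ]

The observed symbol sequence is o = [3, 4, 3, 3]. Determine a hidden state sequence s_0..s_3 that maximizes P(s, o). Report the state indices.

path = [1, 3, 1, 3]

t=0: δ = [3.125e-02, 9.375e-02, 6.250e-02, 3.125e-02]  (obs o_0=3)
t=1: δ = [5.859e-03, 1.953e-03, 1.953e-03, 5.859e-03]  ψ = [1, 3, 2, 1]  (obs o_1=4)
t=2: δ = [1.831e-04, 1.099e-03, 5.493e-04, 2.747e-04]  ψ = [3, 3, 0, 0]  (obs o_2=3)
t=3: δ = [3.433e-05, 5.150e-05, 3.433e-05, 6.866e-05]  ψ = [1, 1, 1, 1]  (obs o_3=3)
backtrack: best end state = 3; path = [1, 3, 1, 3]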